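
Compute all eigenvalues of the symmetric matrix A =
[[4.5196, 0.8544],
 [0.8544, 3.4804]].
sigma(A) ≈ {3, 5}

A is real symmetric, so its spectrum consists of real eigenvalues. Expanding the characteristic polynomial of the displayed matrix gives
  det(λ I - A) = p(λ) = λ^2 + (-8)λ + (15).
Solving p(λ) = 0 yields eigenvalues ≈ 3, 5. (A is shown rounded to 4 decimals, so these recover the underlying integer eigenvalues to within that precision.)
Verification: the trace of A = 8 equals the sum of eigenvalues 8, and det(A) ≈ 15.0000 matches the eigenvalue product 15.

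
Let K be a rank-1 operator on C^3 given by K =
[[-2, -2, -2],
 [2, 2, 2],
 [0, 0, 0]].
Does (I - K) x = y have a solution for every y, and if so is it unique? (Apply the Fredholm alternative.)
(I - K) is invertible (det(I - K) = 1 ≠ 0), so for every y in C^3 the equation (I - K) x = y has a unique solution.

K has rank 1, so it is an outer product K = u v^T: every row of K is a multiple of one row vector. Reading off the entries, u = (-2, 2, 0) and v = (1, 1, 1) (row i of K equals u_i·v^T). A rank-one matrix u v^T satisfies K u = u (v·u) and kills the (2)-dimensional subspace v^⊥, so its characteristic polynomial is lambda^2 (lambda - v·u) with v·u = tr K = 0. Hence the eigenvalues of I - K are 1 (multiplicity 2) and 1 - (0) = 1, so det(I - K) = 1. (Direct check: I - K =
[[3, 2, 2],
 [-2, -1, -2],
 [0, 0, 1]]
has determinant 1.) The finite-dimensional Fredholm alternative says: either (I - K) is invertible, or ker(I - K) ≠ {0} and then range(I - K) = ker((I - K)^*)^⊥, with dim ker(I - K) = dim ker((I - K)^*). Since det(I - K) ≠ 0, 1 is not an eigenvalue of K and ker(I - K) = {0}, so we are in the first case: for every y there is a unique x = (I - K)^(-1) y. Explicitly, by the Sherman–Morrison formula, (I - u v^T)^(-1) = I + u v^T/(1 - v·u), i.e. (I - K)^(-1) = I + K.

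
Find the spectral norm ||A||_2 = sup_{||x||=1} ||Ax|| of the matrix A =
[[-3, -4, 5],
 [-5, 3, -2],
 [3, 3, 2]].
||A||_2 ≈ 7.3941 (= sqrt(largest eigenvalue of A^T A))

||A||_2 = sigma_max(A) = sqrt(lambda_max(A^T A)). Form the symmetric matrix M = A^T A =
[[43, 6, 1],
 [6, 34, -20],
 [1, -20, 33]].
Its characteristic polynomial (trace, sum of principal 2x2 minors, determinant of M give the coefficients) is
  p(λ) = det(λ I - M) = λ^3 - 110λ^2 + 3566λ - 29584.
No integer candidate from the rational root theorem (±divisors of 29584) is a root, so the roots are irrational. The cubic discriminant is Δ = 228994224 > 0, so there are three distinct real roots. p(12) = -904 and p(13) = 381 have opposite signs, so a root lies in (12, 13); Newton's method refines it to λ ≈ 12.6915. p(42) = 236 and p(43) = -129 have opposite signs, so a root lies in (42, 43); Newton's method refines it to λ ≈ 42.6354. p(54) = -316 and p(55) = 171 have opposite signs, so a root lies in (54, 55); Newton's method refines it to λ ≈ 54.6731. Check (Vieta): the three roots sum to 110, matching tr M = 110.
So the eigenvalues of A^T A are ≈ 12.6915, 42.6354, 54.6731 (all ≥ 0, as they must be for A^T A). The largest is λ_max ≈ 54.6731, hence ||A||_2 = sqrt(λ_max) ≈ 7.3941.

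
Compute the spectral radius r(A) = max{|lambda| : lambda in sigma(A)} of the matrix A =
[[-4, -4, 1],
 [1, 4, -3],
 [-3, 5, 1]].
r(A) ≈ 4.9063

The eigenvalues of A are the roots of its characteristic polynomial. With M = A (coefficients from the trace, the sum of principal 2x2 minors, and det A):
  p(λ) = det(λ I - M) = λ^3 - λ^2 + 6λ + 91.
No integer candidate from the rational root theorem (±divisors of 91) is a root, so the roots are irrational. The cubic discriminant is Δ = -233879 < 0, so there is one real root and a complex-conjugate pair. p(-4) = -13 and p(-3) = 37 have opposite signs, so a root lies in (-4, -3); Newton's method refines it to λ ≈ -3.7804. Dividing out (λ - (-3.7804)) leaves approximately λ^2 - 4.7804λ + 24.0717. For λ^2 - 4.7804λ + 24.0717 the discriminant is -73.4346. It is negative, so the remaining roots are the complex-conjugate pair λ ≈ 2.3902 ± 4.2847i. Their product equals the constant term, so |λ|^2 ≈ 24.0717 and |λ| ≈ 4.9063.
Thus the eigenvalues (to 4 decimals) are -3.7804 (modulus 3.7804); 2.3902 ± 4.2847i (modulus 4.9063). The spectral radius is the largest modulus: r(A) ≈ 4.9063. (Cross-check: r(A) ≤ ||A||_2 ≈ 7.8097; equality holds whenever A is normal, though it can also hold for some non-normal A.)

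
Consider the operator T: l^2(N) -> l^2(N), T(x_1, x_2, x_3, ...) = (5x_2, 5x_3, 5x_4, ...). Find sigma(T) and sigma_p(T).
sigma(T) = closed disk {z in C : |z| ≤ 5}; sigma_p(T) = open disk {z in C : |z| < 5}

Note T = 5·V where V is the unit left shift (V x)_k = x_{k+1}; so sigma(T) = 5·sigma(V) and ||T|| = 5||V||. ||T x||^2 = 25sum_{k≥2} |x_k|^2 ≤ 25||x||^2, with equality on {x : x_1 = 0}, so ||T|| = 5. For any lambda with |lambda| < 5, set r = lambda/5 (|r| < 1); the vector x = (1, r, r^2, ...) is in l^2 and satisfies T x = 5(r, r^2, ...) = lambda x, so lambda is an eigenvalue. On the boundary |lambda| = 5 the geometric series diverges, so no l^2 eigenvector exists, but these lambda lie in the approximate point spectrum. Hence sigma(T) is the closed disk of radius 5 and sigma_p(T) is the open disk.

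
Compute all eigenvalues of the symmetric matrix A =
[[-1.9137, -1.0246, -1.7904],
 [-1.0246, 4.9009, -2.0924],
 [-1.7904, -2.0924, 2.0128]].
sigma(A) ≈ {-3, 2, 6}

A is real symmetric, so its spectrum consists of real eigenvalues. Expanding the characteristic polynomial of the displayed matrix gives
  det(λ I - A) = p(λ) = λ^3 + (-5)λ^2 + (-12)λ + (36).
Solving p(λ) = 0 yields eigenvalues ≈ -3, 2, 6. (A is shown rounded to 4 decimals, so these recover the underlying integer eigenvalues to within that precision.)
Verification: the trace of A = 5 equals the sum of eigenvalues 5, and det(A) ≈ -35.9991 matches the eigenvalue product -36.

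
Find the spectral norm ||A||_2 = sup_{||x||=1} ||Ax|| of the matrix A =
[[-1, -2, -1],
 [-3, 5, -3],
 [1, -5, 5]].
||A||_2 ≈ 9.5165 (= sqrt(largest eigenvalue of A^T A))

||A||_2 = sigma_max(A) = sqrt(lambda_max(A^T A)). Form the symmetric matrix M = A^T A =
[[11, -18, 15],
 [-18, 54, -38],
 [15, -38, 35]].
Its characteristic polynomial (trace, sum of principal 2x2 minors, determinant of M give the coefficients) is
  p(λ) = det(λ I - M) = λ^3 - 100λ^2 + 876λ - 1936.
No integer candidate from the rational root theorem (±divisors of 1936) is a root, so the roots are irrational. The cubic discriminant is Δ = 192360704 > 0, so there are three distinct real roots. p(3) = -181 and p(4) = 32 have opposite signs, so a root lies in (3, 4); Newton's method refines it to λ ≈ 3.7772. p(5) = 69 and p(6) = -64 have opposite signs, so a root lies in (5, 6); Newton's method refines it to λ ≈ 5.6595. p(90) = -4096 and p(91) = 3251 have opposite signs, so a root lies in (90, 91); Newton's method refines it to λ ≈ 90.5633. Check (Vieta): the three roots sum to 100, matching tr M = 100.
So the eigenvalues of A^T A are ≈ 3.7772, 5.6595, 90.5633 (all ≥ 0, as they must be for A^T A). The largest is λ_max ≈ 90.5633, hence ||A||_2 = sqrt(λ_max) ≈ 9.5165.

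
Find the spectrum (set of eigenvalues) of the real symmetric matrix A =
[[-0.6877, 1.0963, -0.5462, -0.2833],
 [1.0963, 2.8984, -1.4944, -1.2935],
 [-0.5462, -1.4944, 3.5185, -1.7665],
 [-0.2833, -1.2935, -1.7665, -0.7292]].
sigma(A) ≈ {-2, -1, 3, 5}

A is real symmetric, so its spectrum consists of real eigenvalues. Expanding the characteristic polynomial of the displayed matrix gives
  det(λ I - A) = p(λ) = λ^4 + (-5)λ^3 + (-7)λ^2 + (29)λ + (30).
Solving p(λ) = 0 yields eigenvalues ≈ -2, -1, 3, 5. (A is shown rounded to 4 decimals, so these recover the underlying integer eigenvalues to within that precision.)
Verification: the trace of A = 5 equals the sum of eigenvalues 5, and det(A) ≈ 29.9990 matches the eigenvalue product 30.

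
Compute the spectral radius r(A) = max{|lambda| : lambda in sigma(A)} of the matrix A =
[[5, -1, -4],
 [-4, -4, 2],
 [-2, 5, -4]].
r(A) ≈ 6.9577

The eigenvalues of A are the roots of its characteristic polynomial. With M = A (coefficients from the trace, the sum of principal 2x2 minors, and det A):
  p(λ) = det(λ I - M) = λ^3 + 3λ^2 - 46λ - 162.
No integer candidate from the rational root theorem (±divisors of 162) is a root, so the roots are irrational. The cubic discriminant is Δ = 119704 > 0, so there are three distinct real roots. p(-7) = -36 and p(-6) = 6 have opposite signs, so a root lies in (-7, -6); Newton's method refines it to λ ≈ -6.206. p(-4) = 6 and p(-3) = -24 have opposite signs, so a root lies in (-4, -3); Newton's method refines it to λ ≈ -3.7518. p(6) = -114 and p(7) = 6 have opposite signs, so a root lies in (6, 7); Newton's method refines it to λ ≈ 6.9577. Check (Vieta): the three roots sum to -3, matching tr M = -3.
Thus the eigenvalues (to 4 decimals) are -6.206 (modulus 6.206); -3.7518 (modulus 3.7518); 6.9577 (modulus 6.9577). The spectral radius is the largest modulus: r(A) ≈ 6.9577. (Cross-check: r(A) ≤ ||A||_2 ≈ 8.4658; equality holds whenever A is normal, though it can also hold for some non-normal A.)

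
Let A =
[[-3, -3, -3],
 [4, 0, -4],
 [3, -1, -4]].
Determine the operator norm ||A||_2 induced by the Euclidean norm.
||A||_2 ≈ 7.5954 (= sqrt(largest eigenvalue of A^T A))

||A||_2 = sigma_max(A) = sqrt(lambda_max(A^T A)). Form the symmetric matrix M = A^T A =
[[34, 6, -19],
 [6, 10, 13],
 [-19, 13, 41]].
Its characteristic polynomial (trace, sum of principal 2x2 minors, determinant of M give the coefficients) is
  p(λ) = det(λ I - M) = λ^3 - 85λ^2 + 1578λ - 144.
No integer candidate from the rational root theorem (±divisors of 144) is a root, so the roots are irrational. The cubic discriminant is Δ = 2266815780 > 0, so there are three distinct real roots. p(0) = -144 and p(1) = 1350 have opposite signs, so a root lies in (0, 1); Newton's method refines it to λ ≈ 0.0917. p(27) = 180 and p(28) = -648 have opposite signs, so a root lies in (27, 28); Newton's method refines it to λ ≈ 27.218. p(57) = -1170 and p(58) = 552 have opposite signs, so a root lies in (57, 58); Newton's method refines it to λ ≈ 57.6903. Check (Vieta): the three roots sum to 85, matching tr M = 85.
So the eigenvalues of A^T A are ≈ 0.0917, 27.218, 57.6903 (all ≥ 0, as they must be for A^T A). The largest is λ_max ≈ 57.6903, hence ||A||_2 = sqrt(λ_max) ≈ 7.5954.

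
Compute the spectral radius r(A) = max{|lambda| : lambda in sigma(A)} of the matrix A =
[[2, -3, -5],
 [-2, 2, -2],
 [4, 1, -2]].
r(A) ≈ 4.5024

The eigenvalues of A are the roots of its characteristic polynomial. With M = A (coefficients from the trace, the sum of principal 2x2 minors, and det A):
  p(λ) = det(λ I - M) = λ^3 - 2λ^2 + 12λ - 82.
No integer candidate from the rational root theorem (±divisors of 82) is a root, so the roots are irrational. The cubic discriminant is Δ = -155084 < 0, so there is one real root and a complex-conjugate pair. p(4) = -2 and p(5) = 53 have opposite signs, so a root lies in (4, 5); Newton's method refines it to λ ≈ 4.045. Dividing out (λ - (4.045)) leaves approximately λ^2 + 2.045λ + 20.272. For λ^2 + 2.045λ + 20.272 the discriminant is -76.9059. It is negative, so the remaining roots are the complex-conjugate pair λ ≈ -1.0225 ± 4.3848i. Their product equals the constant term, so |λ|^2 ≈ 20.272 and |λ| ≈ 4.5024.
Thus the eigenvalues (to 4 decimals) are 4.045 (modulus 4.045); -1.0225 ± 4.3848i (modulus 4.5024). The spectral radius is the largest modulus: r(A) ≈ 4.5024. (Cross-check: r(A) ≤ ||A||_2 ≈ 6.8389; equality holds whenever A is normal, though it can also hold for some non-normal A.)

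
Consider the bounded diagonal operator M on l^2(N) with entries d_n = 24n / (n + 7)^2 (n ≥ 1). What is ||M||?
||M|| = 6/7 (attained at n = 7)

For M diagonal, ||M|| = sup_n |d_n|. Treat f(x) = 24x / (x + 7)^2 for real x > 0. By the quotient rule, f'(x) = 24(7 - x)/(x + 7)^3, which is positive for x < 7 and negative for x > 7. So f has a unique maximum at x = 7, and since 7 is a positive integer, the supremum over n ≥ 1 is attained at n = 7: d_7 = 24·7/(7 + 7)^2 = 24·7/196 = 6/7. Hence ||M|| = 6/7.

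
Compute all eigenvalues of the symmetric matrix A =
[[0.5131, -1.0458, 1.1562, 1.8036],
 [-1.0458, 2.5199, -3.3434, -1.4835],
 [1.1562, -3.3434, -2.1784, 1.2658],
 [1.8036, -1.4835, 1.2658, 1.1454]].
sigma(A) ≈ {-4, -1, 1, 6}

A is real symmetric, so its spectrum consists of real eigenvalues. Expanding the characteristic polynomial of the displayed matrix gives
  det(λ I - A) = p(λ) = λ^4 + (-2)λ^3 + (-25)λ^2 + (2)λ + (24).
Solving p(λ) = 0 yields eigenvalues ≈ -4, -1, 1, 6. (A is shown rounded to 4 decimals, so these recover the underlying integer eigenvalues to within that precision.)
Verification: the trace of A = 2 equals the sum of eigenvalues 2, and det(A) ≈ 24.0003 matches the eigenvalue product 24.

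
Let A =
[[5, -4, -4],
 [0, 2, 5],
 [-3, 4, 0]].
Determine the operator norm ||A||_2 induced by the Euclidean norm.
||A||_2 ≈ 9.4418 (= sqrt(largest eigenvalue of A^T A))

||A||_2 = sigma_max(A) = sqrt(lambda_max(A^T A)). Form the symmetric matrix M = A^T A =
[[34, -32, -20],
 [-32, 36, 26],
 [-20, 26, 41]].
Its characteristic polynomial (trace, sum of principal 2x2 minors, determinant of M give the coefficients) is
  p(λ) = det(λ I - M) = λ^3 - 111λ^2 + 1994λ - 4096.
No integer candidate from the rational root theorem (±divisors of 4096) is a root, so the roots are irrational. The cubic discriminant is Δ = 10734138436 > 0, so there are three distinct real roots. p(2) = -544 and p(3) = 914 have opposite signs, so a root lies in (2, 3); Newton's method refines it to λ ≈ 2.3568. p(19) = 578 and p(20) = -616 have opposite signs, so a root lies in (19, 20); Newton's method refines it to λ ≈ 19.4951. p(89) = -892 and p(90) = 5264 have opposite signs, so a root lies in (89, 90); Newton's method refines it to λ ≈ 89.1481. Check (Vieta): the three roots sum to 111, matching tr M = 111.
So the eigenvalues of A^T A are ≈ 2.3568, 19.4951, 89.1481 (all ≥ 0, as they must be for A^T A). The largest is λ_max ≈ 89.1481, hence ||A||_2 = sqrt(λ_max) ≈ 9.4418.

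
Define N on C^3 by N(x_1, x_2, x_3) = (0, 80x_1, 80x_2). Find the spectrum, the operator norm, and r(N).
sigma(N) = {0}; ||N|| = 80; r(N) = 0. (N is nilpotent with N^3 = 0.)

On C^3, N is a strictly lower-triangular matrix with 80 on the subdiagonal and zeros elsewhere, so its characteristic polynomial is lambda^3 and every eigenvalue is 0: sigma(N) = {0}. For the operator norm, N e_i = 80e_{i+1} for i = 1, ..., 2 and N e_3 = 0, so the singular values of N are 80 (with multiplicity 2) and 0; hence ||N|| = 80. The spectral radius r(N) = max|lambda| = 0. Note ||N|| > r(N) — characteristic of non-normal nilpotent operators. Indeed N^3 = 0.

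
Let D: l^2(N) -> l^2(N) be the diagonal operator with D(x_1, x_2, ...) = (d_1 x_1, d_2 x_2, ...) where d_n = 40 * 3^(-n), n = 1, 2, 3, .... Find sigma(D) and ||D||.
sigma(D) = {40 * 3^(-n) : n ≥ 1} ∪ {0}; ||D|| = 40/3

A bounded diagonal operator on l^2 with diagonal entries d_n has spectrum equal to the closure of {d_n : n ≥ 1}: every d_n is an eigenvalue (with eigenvector e_n), so {d_n} ⊂ sigma(D); the spectrum is closed, so its closure is too; and for lambda not in the closure, (D - lambda I) has bounded inverse (the diagonal entries 1/(d_n - lambda) are bounded). For our sequence d_n = 40 * 3^(-n), n = 1, 2, 3, ...:
  - {d_n} = {40 * 3^(-n) : n ≥ 1}; the only limit point is 0
  - closure = {40 * 3^(-n) : n ≥ 1} ∪ {0}
For the norm: a diagonal operator has ||D|| = sup_n |d_n|. Here d_n = 40 * 3^(-n) is positive and decreasing, so sup_n |d_n| = d_1 = 40/3. So ||D|| = 40/3.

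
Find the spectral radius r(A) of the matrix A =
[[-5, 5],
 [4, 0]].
r(A) = (5 + sqrt(105))/2 ≈ 7.6235

The eigenvalues of A are the roots of its characteristic polynomial. With M = A (coefficients from the trace and determinant):
  p(λ) = det(λ I - M) = λ^2 + 5λ - 20.
For λ^2 + 5λ - 20 the discriminant is 105. It is nonnegative but not a perfect square, so the roots are real and irrational: λ = (-5 ± sqrt(105))/2 ≈ 2.6235, -7.6235.
Thus the eigenvalues (to 4 decimals) are 2.6235 (modulus 2.6235); -7.6235 (modulus 7.6235). The spectral radius is the largest modulus: r(A) = (5 + sqrt(105))/2 ≈ 7.6235. (Cross-check: r(A) ≤ ||A||_2 ≈ 7.6973; equality holds whenever A is normal, though it can also hold for some non-normal A.)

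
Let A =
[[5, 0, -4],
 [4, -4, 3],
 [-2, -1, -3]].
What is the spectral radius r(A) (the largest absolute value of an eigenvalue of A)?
r(A) ≈ 6.0287

The eigenvalues of A are the roots of its characteristic polynomial. With M = A (coefficients from the trace, the sum of principal 2x2 minors, and det A):
  p(λ) = det(λ I - M) = λ^3 + 2λ^2 - 28λ - 123.
No integer candidate from the rational root theorem (±divisors of 123) is a root, so the roots are irrational. The cubic discriminant is Δ = -189619 < 0, so there is one real root and a complex-conjugate pair. p(6) = -3 and p(7) = 122 have opposite signs, so a root lies in (6, 7); Newton's method refines it to λ ≈ 6.0287. Dividing out (λ - (6.0287)) leaves approximately λ^2 + 8.0287λ + 20.4025. For λ^2 + 8.0287λ + 20.4025 the discriminant is -17.15. It is negative, so the remaining roots are the complex-conjugate pair λ ≈ -4.0143 ± 2.0706i. Their product equals the constant term, so |λ|^2 ≈ 20.4025 and |λ| ≈ 4.5169.
Thus the eigenvalues (to 4 decimals) are 6.0287 (modulus 6.0287); -4.0143 ± 2.0706i (modulus 4.5169). The spectral radius is the largest modulus: r(A) ≈ 6.0287. (Cross-check: r(A) ≤ ||A||_2 ≈ 7.1393; equality holds whenever A is normal, though it can also hold for some non-normal A.)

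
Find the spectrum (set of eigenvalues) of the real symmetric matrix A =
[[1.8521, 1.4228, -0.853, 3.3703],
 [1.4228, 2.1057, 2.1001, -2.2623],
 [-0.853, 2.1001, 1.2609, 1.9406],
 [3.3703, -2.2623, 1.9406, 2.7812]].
sigma(A) ≈ {-4, 2, 4, 6}

A is real symmetric, so its spectrum consists of real eigenvalues. Expanding the characteristic polynomial of the displayed matrix gives
  det(λ I - A) = p(λ) = λ^4 + (-8)λ^3 + (-4)λ^2 + (128)λ + (-191.9966).
Solving p(λ) = 0 yields eigenvalues ≈ -4, 2, 4, 6. (A is shown rounded to 4 decimals, so these recover the underlying integer eigenvalues to within that precision.)
Verification: the trace of A = 8 equals the sum of eigenvalues 8, and det(A) ≈ -191.9966 matches the eigenvalue product -192.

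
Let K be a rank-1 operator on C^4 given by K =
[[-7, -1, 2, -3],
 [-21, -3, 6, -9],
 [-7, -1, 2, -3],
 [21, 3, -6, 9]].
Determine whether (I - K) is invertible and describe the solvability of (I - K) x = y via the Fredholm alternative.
(I - K) is singular (det(I - K) = 0, i.e. 1 ∈ sigma(K)). (I - K) x = y is solvable iff y ⊥ ker((I - K)^*) = span{(-7, -1, 2, -3)}, i.e. iff -7y_1 - y_2 + 2y_3 - 3y_4 = 0. When solvable, the solutions are x = y + c·(1, 3, 1, -3), c arbitrary (ker(I - K) = span{(1, 3, 1, -3)}, dimension 1).

K has rank 1, so it is an outer product K = u v^T: every row of K is a multiple of one row vector. Reading off the entries, u = (1, 3, 1, -3) and v = (-7, -1, 2, -3) (row i of K equals u_i·v^T). A rank-one matrix u v^T satisfies K u = u (v·u) and kills the (3)-dimensional subspace v^⊥, so its characteristic polynomial is lambda^3 (lambda - v·u) with v·u = tr K = 1. Hence the eigenvalues of I - K are 1 (multiplicity 3) and 1 - (1) = 0, so det(I - K) = 0. (Direct check: I - K =
[[8, 1, -2, 3],
 [21, 4, -6, 9],
 [7, 1, -1, 3],
 [-21, -3, 6, -8]]
has determinant 0.) So 1 is an eigenvalue of K and (I - K) is not invertible. The finite-dimensional Fredholm alternative says: either (I - K) is invertible, or ker(I - K) ≠ {0} and then range(I - K) = ker((I - K)^*)^⊥, with dim ker(I - K) = dim ker((I - K)^*). We are in the second case, so we need both kernels. Kernel of I - K: (I - K) u = u - u (v·u) = u - u = 0, so ker(I - K) = span{u} = span{(1, 3, 1, -3)} (it is exactly 1-dimensional because rank(I - K) = 3). Kernel of the adjoint: K is real, so (I - K)^* = I - K^T = I - v u^T, and (I - v u^T) v = v - v (u·v) = 0; hence ker((I - K)^*) = span{v} = span{(-7, -1, 2, -3)}. Therefore (I - K) x = y is solvable iff <y, v> = 0, i.e. iff -7y_1 - y_2 + 2y_3 - 3y_4 = 0. When this holds, K y = u (v·y) = 0, so (I - K) y = y and x = y is a particular solution; the full solution set is the line x = y + c·u = y + c·(1, 3, 1, -3), c ∈ C.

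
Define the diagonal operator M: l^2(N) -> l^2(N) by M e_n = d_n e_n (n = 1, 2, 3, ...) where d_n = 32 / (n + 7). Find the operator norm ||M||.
||M|| = 4 (attained at n = 1)

For M diagonal, ||M|| = sup_n |d_n| = sup_n 32/(n + 7). This is positive and strictly decreasing in n, so the supremum is attained at n = 1: d_1 = 32/(1 + 7) = 4. Hence ||M|| = 4.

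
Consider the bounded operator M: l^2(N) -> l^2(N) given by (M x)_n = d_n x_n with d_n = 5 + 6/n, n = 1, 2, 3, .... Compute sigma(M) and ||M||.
sigma(M) = {5 + 6/n : n ≥ 1} ∪ {5}; ||M|| = 11

A bounded diagonal operator on l^2 with diagonal entries d_n has spectrum equal to the closure of {d_n : n ≥ 1}: every d_n is an eigenvalue (with eigenvector e_n), so {d_n} ⊂ sigma(M); the spectrum is closed, so its closure is too; and for lambda not in the closure, (M - lambda I) has bounded inverse (the diagonal entries 1/(d_n - lambda) are bounded). For our sequence d_n = 5 + 6/n, n = 1, 2, 3, ...:
  - {d_n} = {5 + 6/n : n ≥ 1}; the only limit point is 5
  - closure = {5 + 6/n : n ≥ 1} ∪ {5}
For the norm: a diagonal operator has ||M|| = sup_n |d_n|. Here d_n = 5 + 6/n is positive and decreasing, so sup_n |d_n| = d_1 = 5 + 6 = 11. So ||M|| = 11.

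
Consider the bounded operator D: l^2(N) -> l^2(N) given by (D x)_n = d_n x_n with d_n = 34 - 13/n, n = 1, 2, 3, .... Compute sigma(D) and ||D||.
sigma(D) = {34 - 13/n : n ≥ 1} ∪ {34}; ||D|| = 34

A bounded diagonal operator on l^2 with diagonal entries d_n has spectrum equal to the closure of {d_n : n ≥ 1}: every d_n is an eigenvalue (with eigenvector e_n), so {d_n} ⊂ sigma(D); the spectrum is closed, so its closure is too; and for lambda not in the closure, (D - lambda I) has bounded inverse (the diagonal entries 1/(d_n - lambda) are bounded). For our sequence d_n = 34 - 13/n, n = 1, 2, 3, ...:
  - {d_n} = {34 - 13/n : n ≥ 1}; the only limit point is 34
  - closure = {34 - 13/n : n ≥ 1} ∪ {34}
For the norm: a diagonal operator has ||D|| = sup_n |d_n|. Here d_n = 34 - 13/n increases monotonically from d_1 = 21 toward 34, with all terms in [21, 34); so sup_n |d_n| = 34 (the supremum is the limit, not attained). So ||D|| = 34.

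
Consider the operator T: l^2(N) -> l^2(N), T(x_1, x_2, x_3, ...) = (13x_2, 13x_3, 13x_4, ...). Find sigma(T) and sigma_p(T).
sigma(T) = closed disk {z in C : |z| ≤ 13}; sigma_p(T) = open disk {z in C : |z| < 13}

Note T = 13·V where V is the unit left shift (V x)_k = x_{k+1}; so sigma(T) = 13·sigma(V) and ||T|| = 13||V||. ||T x||^2 = 169sum_{k≥2} |x_k|^2 ≤ 169||x||^2, with equality on {x : x_1 = 0}, so ||T|| = 13. For any lambda with |lambda| < 13, set r = lambda/13 (|r| < 1); the vector x = (1, r, r^2, ...) is in l^2 and satisfies T x = 13(r, r^2, ...) = lambda x, so lambda is an eigenvalue. On the boundary |lambda| = 13 the geometric series diverges, so no l^2 eigenvector exists, but these lambda lie in the approximate point spectrum. Hence sigma(T) is the closed disk of radius 13 and sigma_p(T) is the open disk.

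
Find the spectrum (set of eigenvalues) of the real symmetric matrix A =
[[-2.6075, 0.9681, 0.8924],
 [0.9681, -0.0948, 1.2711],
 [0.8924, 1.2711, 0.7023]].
sigma(A) ≈ {-3, -1, 2}

A is real symmetric, so its spectrum consists of real eigenvalues. Expanding the characteristic polynomial of the displayed matrix gives
  det(λ I - A) = p(λ) = λ^3 + (2)λ^2 + (-5)λ + (-6).
Solving p(λ) = 0 yields eigenvalues ≈ -3, -1, 2. (A is shown rounded to 4 decimals, so these recover the underlying integer eigenvalues to within that precision.)
Verification: the trace of A = -2 equals the sum of eigenvalues -2, and det(A) ≈ 6.0001 matches the eigenvalue product 6.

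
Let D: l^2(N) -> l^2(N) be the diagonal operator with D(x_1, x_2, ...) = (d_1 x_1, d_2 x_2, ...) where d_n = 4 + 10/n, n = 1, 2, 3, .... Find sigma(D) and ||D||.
sigma(D) = {4 + 10/n : n ≥ 1} ∪ {4}; ||D|| = 14

A bounded diagonal operator on l^2 with diagonal entries d_n has spectrum equal to the closure of {d_n : n ≥ 1}: every d_n is an eigenvalue (with eigenvector e_n), so {d_n} ⊂ sigma(D); the spectrum is closed, so its closure is too; and for lambda not in the closure, (D - lambda I) has bounded inverse (the diagonal entries 1/(d_n - lambda) are bounded). For our sequence d_n = 4 + 10/n, n = 1, 2, 3, ...:
  - {d_n} = {4 + 10/n : n ≥ 1}; the only limit point is 4
  - closure = {4 + 10/n : n ≥ 1} ∪ {4}
For the norm: a diagonal operator has ||D|| = sup_n |d_n|. Here d_n = 4 + 10/n is positive and decreasing, so sup_n |d_n| = d_1 = 4 + 10 = 14. So ||D|| = 14.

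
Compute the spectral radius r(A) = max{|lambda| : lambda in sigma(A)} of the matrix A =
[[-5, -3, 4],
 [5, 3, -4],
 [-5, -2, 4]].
r(A) = 2

The eigenvalues of A are the roots of its characteristic polynomial. With M = A (coefficients from the trace, the sum of principal 2x2 minors, and det A):
  p(λ) = det(λ I - M) = λ^3 - 2λ^2 + 4λ.
The constant term is 0, so λ = 0 is a root. Dividing out λ leaves p(λ) = λ(λ^2 - 2λ + 4). For λ^2 - 2λ + 4 the discriminant is -12. It is negative, so the roots are the complex-conjugate pair λ = 1 ± (sqrt(12)/2) i ≈ 1 ± 1.7321i. For a conjugate pair the product of the roots equals the constant term, so |λ|^2 = 4 and |λ| = sqrt(4) = 2.
Thus the eigenvalues (to 4 decimals) are 1 ± 1.7321i (modulus 2); 0 (modulus 0). The spectral radius is the largest modulus: r(A) = 2. (Cross-check: r(A) ≤ ||A||_2 ≈ 12.018; equality holds whenever A is normal, though it can also hold for some non-normal A.)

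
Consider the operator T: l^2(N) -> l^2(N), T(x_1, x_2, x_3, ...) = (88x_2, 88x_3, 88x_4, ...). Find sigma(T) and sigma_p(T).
sigma(T) = closed disk {z in C : |z| ≤ 88}; sigma_p(T) = open disk {z in C : |z| < 88}

Note T = 88·V where V is the unit left shift (V x)_k = x_{k+1}; so sigma(T) = 88·sigma(V) and ||T|| = 88||V||. ||T x||^2 = 7744sum_{k≥2} |x_k|^2 ≤ 7744||x||^2, with equality on {x : x_1 = 0}, so ||T|| = 88. For any lambda with |lambda| < 88, set r = lambda/88 (|r| < 1); the vector x = (1, r, r^2, ...) is in l^2 and satisfies T x = 88(r, r^2, ...) = lambda x, so lambda is an eigenvalue. On the boundary |lambda| = 88 the geometric series diverges, so no l^2 eigenvector exists, but these lambda lie in the approximate point spectrum. Hence sigma(T) is the closed disk of radius 88 and sigma_p(T) is the open disk.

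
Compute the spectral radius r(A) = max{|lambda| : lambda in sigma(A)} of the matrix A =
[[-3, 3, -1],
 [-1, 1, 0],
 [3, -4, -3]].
r(A) ≈ 2.9018

The eigenvalues of A are the roots of its characteristic polynomial. With M = A (coefficients from the trace, the sum of principal 2x2 minors, and det A):
  p(λ) = det(λ I - M) = λ^3 + 5λ^2 + 9λ + 1.
No integer candidate from the rational root theorem (±divisors of 1) is a root, so the roots are irrational. The cubic discriminant is Δ = -608 < 0, so there is one real root and a complex-conjugate pair. p(-1) = -4 and p(0) = 1 have opposite signs, so a root lies in (-1, 0); Newton's method refines it to λ ≈ -0.1188. Dividing out (λ - (-0.1188)) leaves approximately λ^2 + 4.8812λ + 8.4203. For λ^2 + 4.8812λ + 8.4203 the discriminant is -9.8547. It is negative, so the remaining roots are the complex-conjugate pair λ ≈ -2.4406 ± 1.5696i. Their product equals the constant term, so |λ|^2 ≈ 8.4203 and |λ| ≈ 2.9018.
Thus the eigenvalues (to 4 decimals) are -0.1188 (modulus 0.1188); -2.4406 ± 1.5696i (modulus 2.9018). The spectral radius is the largest modulus: r(A) ≈ 2.9018. (Cross-check: r(A) ≤ ||A||_2 ≈ 6.9159; equality holds whenever A is normal, though it can also hold for some non-normal A.)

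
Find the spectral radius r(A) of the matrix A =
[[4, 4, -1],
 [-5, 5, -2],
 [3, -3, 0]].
r(A) ≈ 6.8694

The eigenvalues of A are the roots of its characteristic polynomial. With M = A (coefficients from the trace, the sum of principal 2x2 minors, and det A):
  p(λ) = det(λ I - M) = λ^3 - 9λ^2 + 37λ + 48.
No integer candidate from the rational root theorem (±divisors of 48) is a root, so the roots are irrational. The cubic discriminant is Δ = -301675 < 0, so there is one real root and a complex-conjugate pair. p(-2) = -70 and p(-1) = 1 have opposite signs, so a root lies in (-2, -1); Newton's method refines it to λ ≈ -1.0172. Dividing out (λ - (-1.0172)) leaves approximately λ^2 - 10.0172λ + 47.1893. For λ^2 - 10.0172λ + 47.1893 the discriminant is -88.4132. It is negative, so the remaining roots are the complex-conjugate pair λ ≈ 5.0086 ± 4.7014i. Their product equals the constant term, so |λ|^2 ≈ 47.1893 and |λ| ≈ 6.8694.
Thus the eigenvalues (to 4 decimals) are -1.0172 (modulus 1.0172); 5.0086 ± 4.7014i (modulus 6.8694). The spectral radius is the largest modulus: r(A) ≈ 6.8694. (Cross-check: r(A) ≤ ||A||_2 ≈ 8.43; equality holds whenever A is normal, though it can also hold for some non-normal A.)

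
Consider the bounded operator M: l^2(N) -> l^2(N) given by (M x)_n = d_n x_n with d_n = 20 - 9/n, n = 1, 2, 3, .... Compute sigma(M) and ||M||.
sigma(M) = {20 - 9/n : n ≥ 1} ∪ {20}; ||M|| = 20

A bounded diagonal operator on l^2 with diagonal entries d_n has spectrum equal to the closure of {d_n : n ≥ 1}: every d_n is an eigenvalue (with eigenvector e_n), so {d_n} ⊂ sigma(M); the spectrum is closed, so its closure is too; and for lambda not in the closure, (M - lambda I) has bounded inverse (the diagonal entries 1/(d_n - lambda) are bounded). For our sequence d_n = 20 - 9/n, n = 1, 2, 3, ...:
  - {d_n} = {20 - 9/n : n ≥ 1}; the only limit point is 20
  - closure = {20 - 9/n : n ≥ 1} ∪ {20}
For the norm: a diagonal operator has ||M|| = sup_n |d_n|. Here d_n = 20 - 9/n increases monotonically from d_1 = 11 toward 20, with all terms in [11, 20); so sup_n |d_n| = 20 (the supremum is the limit, not attained). So ||M|| = 20.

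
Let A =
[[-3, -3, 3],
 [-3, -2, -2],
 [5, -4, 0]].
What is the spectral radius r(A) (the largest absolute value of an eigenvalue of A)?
r(A) = 6

The eigenvalues of A are the roots of its characteristic polynomial. With M = A (coefficients from the trace, the sum of principal 2x2 minors, and det A):
  p(λ) = det(λ I - M) = λ^3 + 5λ^2 - 26λ - 120.
By the rational root theorem any rational root is an integer divisor of 120. Testing λ = 5: p(5) = 125 + 125 - 130 - 120 = 0, so λ = 5 is a root. Dividing out (λ - 5) leaves p(λ) = (λ - 5)(λ^2 + 10λ + 24). For λ^2 + 10λ + 24 the discriminant is 4. It is a perfect square (2^2), so the roots are rational: λ = (-10 ± 2)/2 = -4, -6.
Thus the eigenvalues (to 4 decimals) are -4 (modulus 4); -6 (modulus 6); 5 (modulus 5). The spectral radius is the largest modulus: r(A) = 6. (Cross-check: r(A) ≤ ||A||_2 ≈ 6.6829; equality holds whenever A is normal, though it can also hold for some non-normal A.)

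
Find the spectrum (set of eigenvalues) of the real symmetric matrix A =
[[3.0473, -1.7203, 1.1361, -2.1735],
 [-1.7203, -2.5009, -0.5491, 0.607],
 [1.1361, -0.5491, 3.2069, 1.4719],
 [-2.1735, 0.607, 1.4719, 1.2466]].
sigma(A) ≈ {-3, -1, 4, 5}

A is real symmetric, so its spectrum consists of real eigenvalues. Expanding the characteristic polynomial of the displayed matrix gives
  det(λ I - A) = p(λ) = λ^4 + (-5)λ^3 + (-13)λ^2 + (53)λ + (60.003).
Solving p(λ) = 0 yields eigenvalues ≈ -3, -1, 4, 5. (A is shown rounded to 4 decimals, so these recover the underlying integer eigenvalues to within that precision.)
Verification: the trace of A = 5 equals the sum of eigenvalues 5, and det(A) ≈ 60.0030 matches the eigenvalue product 60.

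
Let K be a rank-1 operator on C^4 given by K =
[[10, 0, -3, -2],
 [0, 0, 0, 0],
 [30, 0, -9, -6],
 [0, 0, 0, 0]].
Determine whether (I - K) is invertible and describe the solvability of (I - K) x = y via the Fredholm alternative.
(I - K) is singular (det(I - K) = 0, i.e. 1 ∈ sigma(K)). (I - K) x = y is solvable iff y ⊥ ker((I - K)^*) = span{(10, 0, -3, -2)}, i.e. iff 10y_1 - 3y_3 - 2y_4 = 0. When solvable, the solutions are x = y + c·(1, 0, 3, 0), c arbitrary (ker(I - K) = span{(1, 0, 3, 0)}, dimension 1).

K has rank 1, so it is an outer product K = u v^T: every row of K is a multiple of one row vector. Reading off the entries, u = (1, 0, 3, 0) and v = (10, 0, -3, -2) (row i of K equals u_i·v^T). A rank-one matrix u v^T satisfies K u = u (v·u) and kills the (3)-dimensional subspace v^⊥, so its characteristic polynomial is lambda^3 (lambda - v·u) with v·u = tr K = 1. Hence the eigenvalues of I - K are 1 (multiplicity 3) and 1 - (1) = 0, so det(I - K) = 0. (Direct check: I - K =
[[-9, 0, 3, 2],
 [0, 1, 0, 0],
 [-30, 0, 10, 6],
 [0, 0, 0, 1]]
has determinant 0.) So 1 is an eigenvalue of K and (I - K) is not invertible. The finite-dimensional Fredholm alternative says: either (I - K) is invertible, or ker(I - K) ≠ {0} and then range(I - K) = ker((I - K)^*)^⊥, with dim ker(I - K) = dim ker((I - K)^*). We are in the second case, so we need both kernels. Kernel of I - K: (I - K) u = u - u (v·u) = u - u = 0, so ker(I - K) = span{u} = span{(1, 0, 3, 0)} (it is exactly 1-dimensional because rank(I - K) = 3). Kernel of the adjoint: K is real, so (I - K)^* = I - K^T = I - v u^T, and (I - v u^T) v = v - v (u·v) = 0; hence ker((I - K)^*) = span{v} = span{(10, 0, -3, -2)}. Therefore (I - K) x = y is solvable iff <y, v> = 0, i.e. iff 10y_1 - 3y_3 - 2y_4 = 0. When this holds, K y = u (v·y) = 0, so (I - K) y = y and x = y is a particular solution; the full solution set is the line x = y + c·u = y + c·(1, 0, 3, 0), c ∈ C.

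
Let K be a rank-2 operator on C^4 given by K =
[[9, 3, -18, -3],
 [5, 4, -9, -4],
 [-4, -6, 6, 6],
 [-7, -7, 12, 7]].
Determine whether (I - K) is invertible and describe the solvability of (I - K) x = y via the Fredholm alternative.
(I - K) is invertible (det(I - K) = -40 ≠ 0), so for every y in C^4 the equation (I - K) x = y has a unique solution.

K has rank 2 and factors as K = U V^T = u1 v1^T + u2 v2^T with u1 = (3, 1, 0, -1), v1 = (1, -2, -3, 2), u2 = (-3, -2, 2, 3), v2 = (-2, -3, 3, 3) (multiplying out reproduces the displayed K). The nonzero eigenvalues of U V^T coincide with those of the 2 x 2 matrix G = V^T U = [[v1·u1, v1·u2], [v2·u1, v2·u2]] = [[-1, 1], [-12, 27]], and by the Sylvester determinant identity det(I_4 - U V^T) = det(I_2 - V^T U) = det([[2, -1], [12, -26]]) = (2)(-26) - (-1)(12) = -40. (Direct check: I - K =
[[-8, -3, 18, 3],
 [-5, -3, 9, 4],
 [4, 6, -5, -6],
 [7, 7, -12, -6]]
has determinant -40.) The finite-dimensional Fredholm alternative says: either (I - K) is invertible, or ker(I - K) ≠ {0} and then range(I - K) = ker((I - K)^*)^⊥, with dim ker(I - K) = dim ker((I - K)^*). Since det(I - K) ≠ 0, 1 is not an eigenvalue of K and ker(I - K) = {0}, so we are in the first case: for every y there is a unique x = (I - K)^(-1) y. (Explicitly, by the Woodbury identity, (I - U V^T)^(-1) = I + U (I_2 - G)^(-1) V^T.)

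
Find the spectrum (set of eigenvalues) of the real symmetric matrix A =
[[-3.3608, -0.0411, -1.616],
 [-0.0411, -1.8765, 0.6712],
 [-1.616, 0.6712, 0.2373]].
sigma(A) ≈ {-4, -2, 1}

A is real symmetric, so its spectrum consists of real eigenvalues. Expanding the characteristic polynomial of the displayed matrix gives
  det(λ I - A) = p(λ) = λ^3 + (5)λ^2 + (2)λ + (-8).
Solving p(λ) = 0 yields eigenvalues ≈ -4, -2, 1. (A is shown rounded to 4 decimals, so these recover the underlying integer eigenvalues to within that precision.)
Verification: the trace of A = -5 equals the sum of eigenvalues -5, and det(A) ≈ 7.9998 matches the eigenvalue product 8.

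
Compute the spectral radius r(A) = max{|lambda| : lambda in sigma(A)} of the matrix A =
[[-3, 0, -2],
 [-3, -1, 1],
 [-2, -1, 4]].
r(A) ≈ 4.203

The eigenvalues of A are the roots of its characteristic polynomial. With M = A (coefficients from the trace, the sum of principal 2x2 minors, and det A):
  p(λ) = det(λ I - M) = λ^3 - 16λ - 7.
No integer candidate from the rational root theorem (±divisors of 7) is a root, so the roots are irrational. The cubic discriminant is Δ = 15061 > 0, so there are three distinct real roots. p(-4) = -7 and p(-3) = 14 have opposite signs, so a root lies in (-4, -3); Newton's method refines it to λ ≈ -3.7601. p(-1) = 8 and p(0) = -7 have opposite signs, so a root lies in (-1, 0); Newton's method refines it to λ ≈ -0.4429. p(4) = -7 and p(5) = 38 have opposite signs, so a root lies in (4, 5); Newton's method refines it to λ ≈ 4.203. Check (Vieta): the three roots sum to 0, matching tr M = 0.
Thus the eigenvalues (to 4 decimals) are -3.7601 (modulus 3.7601); -0.4429 (modulus 0.4429); 4.203 (modulus 4.203). The spectral radius is the largest modulus: r(A) ≈ 4.203. (Cross-check: r(A) ≤ ||A||_2 ≈ 5.3305; equality holds whenever A is normal, though it can also hold for some non-normal A.)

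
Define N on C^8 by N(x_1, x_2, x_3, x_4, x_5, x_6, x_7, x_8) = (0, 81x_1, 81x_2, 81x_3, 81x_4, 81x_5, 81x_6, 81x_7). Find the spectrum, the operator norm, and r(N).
sigma(N) = {0}; ||N|| = 81; r(N) = 0. (N is nilpotent with N^8 = 0.)

On C^8, N is a strictly lower-triangular matrix with 81 on the subdiagonal and zeros elsewhere, so its characteristic polynomial is lambda^8 and every eigenvalue is 0: sigma(N) = {0}. For the operator norm, N e_i = 81e_{i+1} for i = 1, ..., 7 and N e_8 = 0, so the singular values of N are 81 (with multiplicity 7) and 0; hence ||N|| = 81. The spectral radius r(N) = max|lambda| = 0. Note ||N|| > r(N) — characteristic of non-normal nilpotent operators. Indeed N^8 = 0.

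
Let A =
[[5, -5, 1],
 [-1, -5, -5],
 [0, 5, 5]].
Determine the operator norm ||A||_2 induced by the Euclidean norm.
||A||_2 ≈ 10.5242 (= sqrt(largest eigenvalue of A^T A))

||A||_2 = sigma_max(A) = sqrt(lambda_max(A^T A)). Form the symmetric matrix M = A^T A =
[[26, -20, 10],
 [-20, 75, 45],
 [10, 45, 51]].
Its characteristic polynomial (trace, sum of principal 2x2 minors, determinant of M give the coefficients) is
  p(λ) = det(λ I - M) = λ^3 - 152λ^2 + 4576λ - 900.
No integer candidate from the rational root theorem (±divisors of 900) is a root, so the roots are irrational. The cubic discriminant is Δ = 99114488400 > 0, so there are three distinct real roots. p(0) = -900 and p(1) = 3525 have opposite signs, so a root lies in (0, 1); Newton's method refines it to λ ≈ 0.198. p(41) = 125 and p(42) = -2748 have opposite signs, so a root lies in (41, 42); Newton's method refines it to λ ≈ 41.0439. p(110) = -5740 and p(111) = 1875 have opposite signs, so a root lies in (110, 111); Newton's method refines it to λ ≈ 110.7581. Check (Vieta): the three roots sum to 152, matching tr M = 152.
So the eigenvalues of A^T A are ≈ 0.198, 41.0439, 110.7581 (all ≥ 0, as they must be for A^T A). The largest is λ_max ≈ 110.7581, hence ||A||_2 = sqrt(λ_max) ≈ 10.5242.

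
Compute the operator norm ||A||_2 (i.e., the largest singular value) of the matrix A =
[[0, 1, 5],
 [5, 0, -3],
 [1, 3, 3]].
||A||_2 ≈ 7.2307 (= sqrt(largest eigenvalue of A^T A))

||A||_2 = sigma_max(A) = sqrt(lambda_max(A^T A)). Form the symmetric matrix M = A^T A =
[[26, 3, -12],
 [3, 10, 14],
 [-12, 14, 43]].
Its characteristic polynomial (trace, sum of principal 2x2 minors, determinant of M give the coefficients) is
  p(λ) = det(λ I - M) = λ^3 - 79λ^2 + 1459λ - 3249.
No integer candidate from the rational root theorem (±divisors of 3249) is a root, so the roots are irrational. The cubic discriminant is Δ = 910262736 > 0, so there are three distinct real roots. p(2) = -639 and p(3) = 444 have opposite signs, so a root lies in (2, 3); Newton's method refines it to λ ≈ 2.5739. p(24) = 87 and p(25) = -524 have opposite signs, so a root lies in (24, 25); Newton's method refines it to λ ≈ 24.1436. p(52) = -389 and p(53) = 1044 have opposite signs, so a root lies in (52, 53); Newton's method refines it to λ ≈ 52.2825. Check (Vieta): the three roots sum to 79, matching tr M = 79.
So the eigenvalues of A^T A are ≈ 2.5739, 24.1436, 52.2825 (all ≥ 0, as they must be for A^T A). The largest is λ_max ≈ 52.2825, hence ||A||_2 = sqrt(λ_max) ≈ 7.2307.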